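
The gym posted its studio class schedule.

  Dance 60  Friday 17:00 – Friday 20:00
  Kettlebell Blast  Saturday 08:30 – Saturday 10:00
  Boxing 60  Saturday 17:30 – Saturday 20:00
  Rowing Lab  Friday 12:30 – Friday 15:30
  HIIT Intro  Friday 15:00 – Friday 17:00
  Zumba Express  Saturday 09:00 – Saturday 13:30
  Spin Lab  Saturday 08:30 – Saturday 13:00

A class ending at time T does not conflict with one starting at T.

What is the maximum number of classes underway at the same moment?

Walk through starts and ends in time order (an end at T is processed before a start at T):
Friday 12:30 start Rowing Lab → 1
Friday 15:00 start HIIT Intro → 2
Friday 15:30 end Rowing Lab → 1
Friday 17:00 end HIIT Intro → 0
Friday 17:00 start Dance 60 → 1
Friday 20:00 end Dance 60 → 0
Saturday 08:30 start Kettlebell Blast → 1
Saturday 08:30 start Spin Lab → 2
Saturday 09:00 start Zumba Express → 3
Saturday 10:00 end Kettlebell Blast → 2
Saturday 13:00 end Spin Lab → 1
Saturday 13:30 end Zumba Express → 0
Saturday 17:30 start Boxing 60 → 1
Saturday 20:00 end Boxing 60 → 0
Peak is 3, at Saturday 09:00 (Kettlebell Blast, Spin Lab, Zumba Express).

3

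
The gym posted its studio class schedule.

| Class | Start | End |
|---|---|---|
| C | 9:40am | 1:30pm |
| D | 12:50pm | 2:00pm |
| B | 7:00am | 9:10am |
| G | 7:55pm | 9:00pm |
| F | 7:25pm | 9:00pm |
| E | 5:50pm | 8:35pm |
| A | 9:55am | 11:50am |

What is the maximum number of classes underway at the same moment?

Walk through starts and ends in time order (an end at T is processed before a start at T):
7:00am start B → 1
9:10am end B → 0
9:40am start C → 1
9:55am start A → 2
11:50am end A → 1
12:50pm start D → 2
1:30pm end C → 1
2:00pm end D → 0
5:50pm start E → 1
7:25pm start F → 2
7:55pm start G → 3
8:35pm end E → 2
9:00pm end F → 1
9:00pm end G → 0
Peak is 3, at 7:55pm (E, F, G).

3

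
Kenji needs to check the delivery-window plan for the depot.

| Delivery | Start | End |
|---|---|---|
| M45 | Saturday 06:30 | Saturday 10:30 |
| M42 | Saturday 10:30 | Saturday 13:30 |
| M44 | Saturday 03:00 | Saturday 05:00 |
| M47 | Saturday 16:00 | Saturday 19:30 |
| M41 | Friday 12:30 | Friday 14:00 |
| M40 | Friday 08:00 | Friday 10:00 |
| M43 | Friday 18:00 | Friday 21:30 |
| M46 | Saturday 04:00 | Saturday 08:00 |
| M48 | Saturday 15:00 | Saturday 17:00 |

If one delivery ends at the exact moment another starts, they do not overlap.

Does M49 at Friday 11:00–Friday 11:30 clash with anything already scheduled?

M40: ends Friday 10:00 at or before M49 starts Friday 11:00 → clear.
M41: starts Friday 12:30 at or after M49 ends Friday 11:30 → clear.
M43: starts Friday 18:00 at or after M49 ends Friday 11:30 → clear.
M44: starts Saturday 03:00 at or after M49 ends Friday 11:30 → clear.
M46: starts Saturday 04:00 at or after M49 ends Friday 11:30 → clear.
M45: starts Saturday 06:30 at or after M49 ends Friday 11:30 → clear.
M42: starts Saturday 10:30 at or after M49 ends Friday 11:30 → clear.
M48: starts Saturday 15:00 at or after M49 ends Friday 11:30 → clear.
M47: starts Saturday 16:00 at or after M49 ends Friday 11:30 → clear.

No — it doesn't clash with anything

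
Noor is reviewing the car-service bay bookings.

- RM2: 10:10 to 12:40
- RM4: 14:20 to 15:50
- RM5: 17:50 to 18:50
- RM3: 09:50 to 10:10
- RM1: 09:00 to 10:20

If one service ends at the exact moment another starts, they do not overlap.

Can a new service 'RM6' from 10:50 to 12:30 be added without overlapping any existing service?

No — it overlaps RM2

RM1: ends 10:20 at or before RM6 starts 10:50 → clear.
RM3: ends 10:10 at or before RM6 starts 10:50 → clear.
RM2: starts 10:10 before RM6 ends 12:30, and ends 12:40 after RM6 starts 10:50 → overlap.
RM4: starts 14:20 at or after RM6 ends 12:30 → clear.
RM5: starts 17:50 at or after RM6 ends 12:30 → clear.
RM6 overlaps RM2.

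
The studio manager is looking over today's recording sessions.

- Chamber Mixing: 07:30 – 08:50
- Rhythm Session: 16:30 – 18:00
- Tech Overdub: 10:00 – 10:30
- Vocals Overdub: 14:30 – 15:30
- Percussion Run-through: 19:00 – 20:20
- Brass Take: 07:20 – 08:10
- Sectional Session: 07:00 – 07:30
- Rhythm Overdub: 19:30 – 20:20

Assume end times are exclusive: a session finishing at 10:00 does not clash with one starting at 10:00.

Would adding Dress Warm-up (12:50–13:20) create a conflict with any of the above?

No — it doesn't clash with anything

Sectional Session: ends 07:30 at or before Dress Warm-up starts 12:50 → clear.
Brass Take: ends 08:10 at or before Dress Warm-up starts 12:50 → clear.
Chamber Mixing: ends 08:50 at or before Dress Warm-up starts 12:50 → clear.
Tech Overdub: ends 10:30 at or before Dress Warm-up starts 12:50 → clear.
Vocals Overdub: starts 14:30 at or after Dress Warm-up ends 13:20 → clear.
Rhythm Session: starts 16:30 at or after Dress Warm-up ends 13:20 → clear.
Percussion Run-through: starts 19:00 at or after Dress Warm-up ends 13:20 → clear.
Rhythm Overdub: starts 19:30 at or after Dress Warm-up ends 13:20 → clear.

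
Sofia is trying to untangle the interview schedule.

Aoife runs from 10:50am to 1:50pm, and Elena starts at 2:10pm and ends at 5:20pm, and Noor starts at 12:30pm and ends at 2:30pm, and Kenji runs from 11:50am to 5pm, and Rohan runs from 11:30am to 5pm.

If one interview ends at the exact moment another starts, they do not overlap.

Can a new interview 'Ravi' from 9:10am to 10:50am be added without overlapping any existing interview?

Aoife: starts 10:50am at or after Ravi ends 10:50am → clear.
Rohan: starts 11:30am at or after Ravi ends 10:50am → clear.
Kenji: starts 11:50am at or after Ravi ends 10:50am → clear.
Noor: starts 12:30pm at or after Ravi ends 10:50am → clear.
Elena: starts 2:10pm at or after Ravi ends 10:50am → clear.

Yes — the slot is free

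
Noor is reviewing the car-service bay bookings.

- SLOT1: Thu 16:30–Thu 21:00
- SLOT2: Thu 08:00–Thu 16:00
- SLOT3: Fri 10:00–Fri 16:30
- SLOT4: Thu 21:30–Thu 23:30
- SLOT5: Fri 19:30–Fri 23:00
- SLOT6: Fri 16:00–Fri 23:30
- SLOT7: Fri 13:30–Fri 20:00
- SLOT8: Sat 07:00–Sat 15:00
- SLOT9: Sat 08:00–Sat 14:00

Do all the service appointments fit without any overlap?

Check each pair: they overlap iff neither finishes before the other starts.
Sorted by start: SLOT2, SLOT1, SLOT4, SLOT3, SLOT7, SLOT6, SLOT5, SLOT8, SLOT9.
SLOT1 starts after SLOT2 ends; SLOT2 is clear from here.
SLOT4 starts after SLOT1 ends; SLOT1 is clear from here.
SLOT3 starts after SLOT4 ends; SLOT4 is clear from here.
SLOT7 starts before SLOT3 ends → SLOT3 and SLOT7 overlap.
That's a conflict, so the schedule is not conflict-free.

No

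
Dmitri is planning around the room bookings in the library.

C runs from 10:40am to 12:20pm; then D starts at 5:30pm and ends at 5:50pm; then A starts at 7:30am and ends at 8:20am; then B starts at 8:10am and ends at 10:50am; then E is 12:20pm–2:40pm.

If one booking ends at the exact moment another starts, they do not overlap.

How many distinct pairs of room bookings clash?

Sorted by start: A, B, C, E, D.
B starts before A ends → A and B overlap.
C starts after A ends; A is clear from here.
C starts before B ends → B and C overlap.
E starts after B ends; B is clear from here.
E starts exactly when C ends (back-to-back, no overlap); C is clear from here.
D starts after E ends.
Overlapping pairs: A & B, B & C — 2 in total.

2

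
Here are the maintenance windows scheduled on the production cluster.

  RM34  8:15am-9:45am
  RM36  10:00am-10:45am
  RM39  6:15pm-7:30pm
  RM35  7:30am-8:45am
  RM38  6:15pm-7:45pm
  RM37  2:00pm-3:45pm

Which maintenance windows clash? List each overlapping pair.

RM34 & RM35, RM38 & RM39

Sorted by start: RM35, RM34, RM36, RM37, RM38, RM39.
RM34 starts before RM35 ends → RM35 and RM34 overlap.
RM36 starts after RM35 ends; RM35 is clear from here.
RM36 starts after RM34 ends; RM34 is clear from here.
RM37 starts after RM36 ends; RM36 is clear from here.
RM38 starts after RM37 ends; RM37 is clear from here.
RM39 starts before RM38 ends → RM38 and RM39 overlap.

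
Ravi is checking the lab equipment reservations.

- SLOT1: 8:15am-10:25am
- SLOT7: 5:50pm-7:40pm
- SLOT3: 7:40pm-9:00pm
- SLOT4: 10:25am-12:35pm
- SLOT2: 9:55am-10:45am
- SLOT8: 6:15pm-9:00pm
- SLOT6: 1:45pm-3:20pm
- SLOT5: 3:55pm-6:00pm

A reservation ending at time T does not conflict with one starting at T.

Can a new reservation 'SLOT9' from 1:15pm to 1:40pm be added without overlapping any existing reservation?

Yes — the slot is free

SLOT1: ends 10:25am at or before SLOT9 starts 1:15pm → clear.
SLOT2: ends 10:45am at or before SLOT9 starts 1:15pm → clear.
SLOT4: ends 12:35pm at or before SLOT9 starts 1:15pm → clear.
SLOT6: starts 1:45pm at or after SLOT9 ends 1:40pm → clear.
SLOT5: starts 3:55pm at or after SLOT9 ends 1:40pm → clear.
SLOT7: starts 5:50pm at or after SLOT9 ends 1:40pm → clear.
SLOT8: starts 6:15pm at or after SLOT9 ends 1:40pm → clear.
SLOT3: starts 7:40pm at or after SLOT9 ends 1:40pm → clear.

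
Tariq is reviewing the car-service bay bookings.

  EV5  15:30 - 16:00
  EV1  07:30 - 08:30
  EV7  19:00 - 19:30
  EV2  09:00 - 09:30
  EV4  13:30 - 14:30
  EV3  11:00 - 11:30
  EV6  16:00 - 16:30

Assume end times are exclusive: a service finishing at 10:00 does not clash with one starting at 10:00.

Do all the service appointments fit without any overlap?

Yes

Two intervals overlap when each starts before the other ends.
Sorted by start: EV1, EV2, EV3, EV4, EV5, EV6, EV7.
EV2 starts after EV1 ends, so EV1 has no further overlaps.
EV3 starts after EV2 ends, so EV2 has no further overlaps.
EV4 starts after EV3 ends, so EV3 has no further overlaps.
EV5 starts after EV4 ends, so EV4 has no further overlaps.
EV6 starts exactly when EV5 ends (back-to-back, no overlap), so EV5 has no further overlaps.
EV7 starts after EV6 ends.
Every pair is clear; the schedule has no overlaps.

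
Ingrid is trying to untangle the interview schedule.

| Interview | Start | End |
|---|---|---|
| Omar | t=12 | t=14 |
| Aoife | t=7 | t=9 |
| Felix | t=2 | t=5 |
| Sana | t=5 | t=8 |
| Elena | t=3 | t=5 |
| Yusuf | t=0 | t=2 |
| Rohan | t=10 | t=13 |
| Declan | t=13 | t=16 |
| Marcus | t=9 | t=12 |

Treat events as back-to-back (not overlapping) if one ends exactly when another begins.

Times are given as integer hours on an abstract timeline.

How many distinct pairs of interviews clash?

5

Sorted by start: Yusuf, Felix, Elena, Sana, Aoife, Marcus, Rohan, Omar, Declan.
Felix starts exactly when Yusuf ends (back-to-back, no overlap); Yusuf is clear from here.
Elena starts before Felix ends → Felix and Elena overlap.
Sana starts exactly when Felix ends (back-to-back, no overlap); Felix is clear from here.
Sana starts exactly when Elena ends (back-to-back, no overlap); Elena is clear from here.
Aoife starts before Sana ends → Sana and Aoife overlap.
Marcus starts after Sana ends; Sana is clear from here.
Marcus starts exactly when Aoife ends (back-to-back, no overlap); Aoife is clear from here.
Rohan starts before Marcus ends → Marcus and Rohan overlap.
Omar starts exactly when Marcus ends (back-to-back, no overlap); Marcus is clear from here.
Omar starts before Rohan ends → Rohan and Omar overlap.
Declan starts exactly when Rohan ends (back-to-back, no overlap).
Declan starts before Omar ends → Omar and Declan overlap.
Overlapping pairs: Aoife & Sana, Declan & Omar, Elena & Felix, Marcus & Rohan, Omar & Rohan — 5 in total.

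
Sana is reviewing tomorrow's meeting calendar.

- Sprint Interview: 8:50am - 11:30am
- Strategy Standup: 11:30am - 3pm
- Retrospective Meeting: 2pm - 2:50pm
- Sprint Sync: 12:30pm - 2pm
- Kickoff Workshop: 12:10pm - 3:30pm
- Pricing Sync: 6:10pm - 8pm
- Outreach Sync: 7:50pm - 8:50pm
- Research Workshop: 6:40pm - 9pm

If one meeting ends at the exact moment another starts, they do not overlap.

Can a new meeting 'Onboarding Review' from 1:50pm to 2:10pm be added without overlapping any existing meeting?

Sprint Interview: ends 11:30am at or before Onboarding Review starts 1:50pm → clear.
Strategy Standup: starts 11:30am before Onboarding Review ends 2:10pm, and ends 3pm after Onboarding Review starts 1:50pm → overlap.
Kickoff Workshop: starts 12:10pm before Onboarding Review ends 2:10pm, and ends 3:30pm after Onboarding Review starts 1:50pm → overlap.
Sprint Sync: starts 12:30pm before Onboarding Review ends 2:10pm, and ends 2pm after Onboarding Review starts 1:50pm → overlap.
Retrospective Meeting: starts 2pm before Onboarding Review ends 2:10pm, and ends 2:50pm after Onboarding Review starts 1:50pm → overlap.
Pricing Sync: starts 6:10pm at or after Onboarding Review ends 2:10pm → clear.
Research Workshop: starts 6:40pm at or after Onboarding Review ends 2:10pm → clear.
Outreach Sync: starts 7:50pm at or after Onboarding Review ends 2:10pm → clear.
Onboarding Review overlaps Strategy Standup, Retrospective Meeting, Sprint Sync, Kickoff Workshop.

No — it overlaps Kickoff Workshop, Retrospective Meeting, Sprint Sync, Strategy Standup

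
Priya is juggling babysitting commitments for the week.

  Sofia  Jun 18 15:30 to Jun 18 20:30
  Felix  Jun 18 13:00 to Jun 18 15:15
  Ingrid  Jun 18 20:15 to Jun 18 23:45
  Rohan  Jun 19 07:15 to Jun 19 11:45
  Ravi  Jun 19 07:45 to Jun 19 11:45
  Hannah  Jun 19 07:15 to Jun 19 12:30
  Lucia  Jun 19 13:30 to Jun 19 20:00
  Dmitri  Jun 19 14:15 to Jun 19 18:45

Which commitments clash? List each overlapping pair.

Dmitri & Lucia, Hannah & Ravi, Hannah & Rohan, Ingrid & Sofia, Ravi & Rohan

Sorted by start: Felix, Sofia, Ingrid, Rohan, Hannah, Ravi, Lucia, Dmitri.
Sofia starts after Felix ends — done with Felix.
Ingrid starts before Sofia ends → Sofia and Ingrid overlap.
Rohan starts after Sofia ends — done with Sofia.
Rohan starts after Ingrid ends — done with Ingrid.
Hannah starts before Rohan ends → Rohan and Hannah overlap.
Ravi starts before Rohan ends → Rohan and Ravi overlap.
Lucia starts after Rohan ends — done with Rohan.
Ravi starts before Hannah ends → Hannah and Ravi overlap.
Lucia starts after Hannah ends — done with Hannah.
Lucia starts after Ravi ends — done with Ravi.
Dmitri starts before Lucia ends → Lucia and Dmitri overlap.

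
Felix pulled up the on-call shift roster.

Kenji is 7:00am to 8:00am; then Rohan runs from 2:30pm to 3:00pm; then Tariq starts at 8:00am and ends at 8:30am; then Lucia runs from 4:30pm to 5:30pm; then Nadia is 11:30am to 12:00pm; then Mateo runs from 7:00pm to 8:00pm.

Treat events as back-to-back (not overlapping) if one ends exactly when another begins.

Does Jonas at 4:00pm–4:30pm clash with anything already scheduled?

No — it doesn't clash with anything

Kenji: ends 8:00am at or before Jonas starts 4:00pm → clear.
Tariq: ends 8:30am at or before Jonas starts 4:00pm → clear.
Nadia: ends 12:00pm at or before Jonas starts 4:00pm → clear.
Rohan: ends 3:00pm at or before Jonas starts 4:00pm → clear.
Lucia: starts 4:30pm at or after Jonas ends 4:30pm → clear.
Mateo: starts 7:00pm at or after Jonas ends 4:30pm → clear.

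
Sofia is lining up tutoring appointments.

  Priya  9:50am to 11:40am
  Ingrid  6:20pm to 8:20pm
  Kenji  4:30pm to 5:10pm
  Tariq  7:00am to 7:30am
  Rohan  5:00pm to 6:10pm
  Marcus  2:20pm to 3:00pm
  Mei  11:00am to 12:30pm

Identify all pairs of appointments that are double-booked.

Sorted by start: Tariq, Priya, Mei, Marcus, Kenji, Rohan, Ingrid.
Priya starts after Tariq ends; Tariq is clear from here.
Mei starts before Priya ends → Priya and Mei overlap.
Marcus starts after Priya ends; Priya is clear from here.
Marcus starts after Mei ends; Mei is clear from here.
Kenji starts after Marcus ends; Marcus is clear from here.
Rohan starts before Kenji ends → Kenji and Rohan overlap.
Ingrid starts after Kenji ends.
Ingrid starts after Rohan ends.

Kenji & Rohan, Mei & Priya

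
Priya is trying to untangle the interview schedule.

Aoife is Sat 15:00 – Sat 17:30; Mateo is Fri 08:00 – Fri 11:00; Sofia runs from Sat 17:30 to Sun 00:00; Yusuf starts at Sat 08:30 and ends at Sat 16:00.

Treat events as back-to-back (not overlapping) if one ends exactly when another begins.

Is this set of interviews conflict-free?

No

Sorted by start: Mateo, Yusuf, Aoife, Sofia.
Yusuf starts after Mateo ends — done with Mateo.
Aoife starts before Yusuf ends → Yusuf and Aoife overlap.
That's a conflict, so the schedule is not conflict-free.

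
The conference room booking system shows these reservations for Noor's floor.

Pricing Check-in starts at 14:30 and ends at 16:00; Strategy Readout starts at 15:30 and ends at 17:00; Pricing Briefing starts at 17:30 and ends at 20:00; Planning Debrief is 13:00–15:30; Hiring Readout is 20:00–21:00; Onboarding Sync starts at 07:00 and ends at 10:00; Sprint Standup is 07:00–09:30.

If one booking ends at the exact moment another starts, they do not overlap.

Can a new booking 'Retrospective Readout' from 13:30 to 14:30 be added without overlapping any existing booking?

No — it overlaps Planning Debrief

Onboarding Sync: ends 10:00 at or before Retrospective Readout starts 13:30 → clear.
Sprint Standup: ends 09:30 at or before Retrospective Readout starts 13:30 → clear.
Planning Debrief: starts 13:00 before Retrospective Readout ends 14:30, and ends 15:30 after Retrospective Readout starts 13:30 → overlap.
Pricing Check-in: starts 14:30 at or after Retrospective Readout ends 14:30 → clear.
Strategy Readout: starts 15:30 at or after Retrospective Readout ends 14:30 → clear.
Pricing Briefing: starts 17:30 at or after Retrospective Readout ends 14:30 → clear.
Hiring Readout: starts 20:00 at or after Retrospective Readout ends 14:30 → clear.
Retrospective Readout overlaps Planning Debrief.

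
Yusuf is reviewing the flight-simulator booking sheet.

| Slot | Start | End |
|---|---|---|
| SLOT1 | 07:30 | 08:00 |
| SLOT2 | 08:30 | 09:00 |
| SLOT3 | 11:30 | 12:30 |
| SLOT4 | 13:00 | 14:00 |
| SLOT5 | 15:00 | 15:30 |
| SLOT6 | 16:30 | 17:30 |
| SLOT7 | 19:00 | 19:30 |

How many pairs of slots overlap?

0

Two intervals overlap when each starts before the other ends.
Sorted by start: SLOT1, SLOT2, SLOT3, SLOT4, SLOT5, SLOT6, SLOT7.
SLOT2 starts after SLOT1 ends, so SLOT1 has no further overlaps.
SLOT3 starts after SLOT2 ends, so SLOT2 has no further overlaps.
SLOT4 starts after SLOT3 ends, so SLOT3 has no further overlaps.
SLOT5 starts after SLOT4 ends, so SLOT4 has no further overlaps.
SLOT6 starts after SLOT5 ends, so SLOT5 has no further overlaps.
SLOT7 starts after SLOT6 ends.
No pair overlaps.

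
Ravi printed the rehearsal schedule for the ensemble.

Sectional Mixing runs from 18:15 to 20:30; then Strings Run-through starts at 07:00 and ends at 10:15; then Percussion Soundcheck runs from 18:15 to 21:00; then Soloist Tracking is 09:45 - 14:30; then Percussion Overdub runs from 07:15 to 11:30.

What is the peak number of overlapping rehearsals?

Walk through starts and ends in time order (an end at T is processed before a start at T):
07:00 start Strings Run-through → 1
07:15 start Percussion Overdub → 2
09:45 start Soloist Tracking → 3
10:15 end Strings Run-through → 2
11:30 end Percussion Overdub → 1
14:30 end Soloist Tracking → 0
18:15 start Percussion Soundcheck → 1
18:15 start Sectional Mixing → 2
20:30 end Sectional Mixing → 1
21:00 end Percussion Soundcheck → 0
Peak is 3, at 09:45 (Percussion Overdub, Soloist Tracking, Strings Run-through).

3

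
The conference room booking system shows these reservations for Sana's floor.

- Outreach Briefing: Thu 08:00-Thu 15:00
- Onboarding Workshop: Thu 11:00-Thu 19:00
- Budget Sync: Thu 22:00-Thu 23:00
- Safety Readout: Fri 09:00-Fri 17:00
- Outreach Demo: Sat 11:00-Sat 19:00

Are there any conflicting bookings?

Check each pair: they overlap iff neither finishes before the other starts.
Sorted by start: Outreach Briefing, Onboarding Workshop, Budget Sync, Safety Readout, Outreach Demo.
Onboarding Workshop starts before Outreach Briefing ends → Outreach Briefing and Onboarding Workshop overlap.
That's a conflict, so the schedule is not conflict-free.

Yes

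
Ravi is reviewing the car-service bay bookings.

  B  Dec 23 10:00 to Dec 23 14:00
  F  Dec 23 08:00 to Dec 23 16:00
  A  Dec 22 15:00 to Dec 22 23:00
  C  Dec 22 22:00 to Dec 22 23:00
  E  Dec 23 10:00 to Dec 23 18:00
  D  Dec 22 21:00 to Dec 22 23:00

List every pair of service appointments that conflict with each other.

Check each pair: they overlap iff neither finishes before the other starts.
Sorted by start: A, D, C, F, B, E.
D starts before A ends → A and D overlap.
C starts before A ends → A and C overlap.
F starts after A ends; A is clear from here.
C starts before D ends → D and C overlap.
F starts after D ends; D is clear from here.
F starts after C ends; C is clear from here.
B starts before F ends → F and B overlap.
E starts before F ends → F and E overlap.
E starts before B ends → B and E overlap.

A & C, A & D, B & E, B & F, C & D, E & F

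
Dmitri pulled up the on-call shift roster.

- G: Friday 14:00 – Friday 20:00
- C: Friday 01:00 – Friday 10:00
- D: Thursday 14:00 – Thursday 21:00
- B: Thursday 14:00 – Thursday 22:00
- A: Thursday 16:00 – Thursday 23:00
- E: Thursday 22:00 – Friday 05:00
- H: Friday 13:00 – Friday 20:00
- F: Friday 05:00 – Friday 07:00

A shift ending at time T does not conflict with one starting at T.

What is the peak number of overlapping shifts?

3

Sweep the timeline, counting +1 at each start and −1 at each end (ends before starts at a tie):
Thursday 14:00 start B → 1
Thursday 14:00 start D → 2
Thursday 16:00 start A → 3
Thursday 21:00 end D → 2
Thursday 22:00 end B → 1
Thursday 22:00 start E → 2
Thursday 23:00 end A → 1
Friday 01:00 start C → 2
Friday 05:00 end E → 1
Friday 05:00 start F → 2
Friday 07:00 end F → 1
Friday 10:00 end C → 0
Friday 13:00 start H → 1
Friday 14:00 start G → 2
Friday 20:00 end G → 1
Friday 20:00 end H → 0
Peak is 3, at Thursday 16:00 (A, B, D).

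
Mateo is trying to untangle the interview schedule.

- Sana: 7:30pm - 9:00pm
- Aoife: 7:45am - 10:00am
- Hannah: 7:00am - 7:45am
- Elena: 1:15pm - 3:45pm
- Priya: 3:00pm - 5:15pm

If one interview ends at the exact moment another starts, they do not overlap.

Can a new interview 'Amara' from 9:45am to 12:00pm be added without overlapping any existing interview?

No — it overlaps Aoife

Hannah: ends 7:45am at or before Amara starts 9:45am → clear.
Aoife: starts 7:45am before Amara ends 12:00pm, and ends 10:00am after Amara starts 9:45am → overlap.
Elena: starts 1:15pm at or after Amara ends 12:00pm → clear.
Priya: starts 3:00pm at or after Amara ends 12:00pm → clear.
Sana: starts 7:30pm at or after Amara ends 12:00pm → clear.
Amara overlaps Aoife.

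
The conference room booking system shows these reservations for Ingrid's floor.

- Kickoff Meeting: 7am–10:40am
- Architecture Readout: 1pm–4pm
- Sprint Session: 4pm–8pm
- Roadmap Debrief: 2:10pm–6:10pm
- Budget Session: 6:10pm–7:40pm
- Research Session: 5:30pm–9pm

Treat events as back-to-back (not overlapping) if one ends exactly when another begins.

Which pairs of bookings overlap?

Architecture Readout & Roadmap Debrief, Budget Session & Research Session, Budget Session & Sprint Session, Research Session & Roadmap Debrief, Research Session & Sprint Session, Roadmap Debrief & Sprint Session

Sorted by start: Kickoff Meeting, Architecture Readout, Roadmap Debrief, Sprint Session, Research Session, Budget Session.
Architecture Readout starts after Kickoff Meeting ends, so Kickoff Meeting has no further overlaps.
Roadmap Debrief starts before Architecture Readout ends → Architecture Readout and Roadmap Debrief overlap.
Sprint Session starts exactly when Architecture Readout ends (back-to-back, no overlap), so Architecture Readout has no further overlaps.
Sprint Session starts before Roadmap Debrief ends → Roadmap Debrief and Sprint Session overlap.
Research Session starts before Roadmap Debrief ends → Roadmap Debrief and Research Session overlap.
Budget Session starts exactly when Roadmap Debrief ends (back-to-back, no overlap).
Research Session starts before Sprint Session ends → Sprint Session and Research Session overlap.
Budget Session starts before Sprint Session ends → Sprint Session and Budget Session overlap.
Budget Session starts before Research Session ends → Research Session and Budget Session overlap.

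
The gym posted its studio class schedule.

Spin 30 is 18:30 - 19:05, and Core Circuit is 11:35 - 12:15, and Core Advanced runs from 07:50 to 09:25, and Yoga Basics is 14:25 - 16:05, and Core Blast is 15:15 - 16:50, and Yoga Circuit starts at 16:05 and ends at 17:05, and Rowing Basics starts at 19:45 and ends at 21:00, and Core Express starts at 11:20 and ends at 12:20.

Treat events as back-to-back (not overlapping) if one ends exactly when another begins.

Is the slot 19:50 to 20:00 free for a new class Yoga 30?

No — it overlaps Rowing Basics

Core Advanced: ends 09:25 at or before Yoga 30 starts 19:50 → clear.
Core Express: ends 12:20 at or before Yoga 30 starts 19:50 → clear.
Core Circuit: ends 12:15 at or before Yoga 30 starts 19:50 → clear.
Yoga Basics: ends 16:05 at or before Yoga 30 starts 19:50 → clear.
Core Blast: ends 16:50 at or before Yoga 30 starts 19:50 → clear.
Yoga Circuit: ends 17:05 at or before Yoga 30 starts 19:50 → clear.
Spin 30: ends 19:05 at or before Yoga 30 starts 19:50 → clear.
Rowing Basics: starts 19:45 before Yoga 30 ends 20:00, and ends 21:00 after Yoga 30 starts 19:50 → overlap.
Yoga 30 overlaps Rowing Basics.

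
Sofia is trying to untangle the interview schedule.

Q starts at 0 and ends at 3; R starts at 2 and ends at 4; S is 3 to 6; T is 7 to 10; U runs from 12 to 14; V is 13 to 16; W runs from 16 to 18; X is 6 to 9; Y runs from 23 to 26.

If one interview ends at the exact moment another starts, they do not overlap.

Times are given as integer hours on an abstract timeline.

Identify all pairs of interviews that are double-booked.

Q & R, R & S, T & X, U & V

Sorted by start: Q, R, S, X, T, U, V, W, Y.
R starts before Q ends → Q and R overlap.
S starts exactly when Q ends (back-to-back, no overlap), so Q has no further overlaps.
S starts before R ends → R and S overlap.
X starts after R ends, so R has no further overlaps.
X starts exactly when S ends (back-to-back, no overlap), so S has no further overlaps.
T starts before X ends → X and T overlap.
U starts after X ends, so X has no further overlaps.
U starts after T ends, so T has no further overlaps.
V starts before U ends → U and V overlap.
W starts after U ends, so U has no further overlaps.
W starts exactly when V ends (back-to-back, no overlap), so V has no further overlaps.
Y starts after W ends.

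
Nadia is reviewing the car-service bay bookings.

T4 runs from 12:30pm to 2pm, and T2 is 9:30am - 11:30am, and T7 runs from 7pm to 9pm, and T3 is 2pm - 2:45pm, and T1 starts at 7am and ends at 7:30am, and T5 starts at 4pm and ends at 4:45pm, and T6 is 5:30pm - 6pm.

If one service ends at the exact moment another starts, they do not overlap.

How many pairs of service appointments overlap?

0

Check each pair: they overlap iff neither finishes before the other starts.
Sorted by start: T1, T2, T4, T3, T5, T6, T7.
T2 starts after T1 ends; T1 is clear from here.
T4 starts after T2 ends; T2 is clear from here.
T3 starts exactly when T4 ends (back-to-back, no overlap); T4 is clear from here.
T5 starts after T3 ends; T3 is clear from here.
T6 starts after T5 ends; T5 is clear from here.
T7 starts after T6 ends.
No pair overlaps.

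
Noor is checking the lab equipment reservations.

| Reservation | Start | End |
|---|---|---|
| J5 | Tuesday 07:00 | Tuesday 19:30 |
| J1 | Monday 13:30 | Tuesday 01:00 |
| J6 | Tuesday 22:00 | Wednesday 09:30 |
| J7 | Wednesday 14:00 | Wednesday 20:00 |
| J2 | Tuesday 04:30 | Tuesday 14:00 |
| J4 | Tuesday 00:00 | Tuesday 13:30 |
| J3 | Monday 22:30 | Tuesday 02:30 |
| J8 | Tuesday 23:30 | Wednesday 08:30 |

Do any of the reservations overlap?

Yes

Sorted by start: J1, J3, J4, J2, J5, J6, J8, J7.
J3 starts before J1 ends → J1 and J3 overlap.
That's a conflict, so the schedule is not conflict-free.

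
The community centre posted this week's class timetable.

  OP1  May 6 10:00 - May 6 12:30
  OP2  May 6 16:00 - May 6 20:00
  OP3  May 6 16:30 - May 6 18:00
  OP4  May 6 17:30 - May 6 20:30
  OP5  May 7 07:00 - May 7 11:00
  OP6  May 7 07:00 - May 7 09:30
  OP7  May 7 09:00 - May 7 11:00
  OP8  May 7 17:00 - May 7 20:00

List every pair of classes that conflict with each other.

OP2 & OP3, OP2 & OP4, OP3 & OP4, OP5 & OP6, OP5 & OP7, OP6 & OP7

Check each pair: they overlap iff neither finishes before the other starts.
Sorted by start: OP1, OP2, OP3, OP4, OP5, OP6, OP7, OP8.
OP2 starts after OP1 ends — done with OP1.
OP3 starts before OP2 ends → OP2 and OP3 overlap.
OP4 starts before OP2 ends → OP2 and OP4 overlap.
OP5 starts after OP2 ends — done with OP2.
OP4 starts before OP3 ends → OP3 and OP4 overlap.
OP5 starts after OP3 ends — done with OP3.
OP5 starts after OP4 ends — done with OP4.
OP6 starts before OP5 ends → OP5 and OP6 overlap.
OP7 starts before OP5 ends → OP5 and OP7 overlap.
OP8 starts after OP5 ends.
OP7 starts before OP6 ends → OP6 and OP7 overlap.
OP8 starts after OP6 ends.
OP8 starts after OP7 ends.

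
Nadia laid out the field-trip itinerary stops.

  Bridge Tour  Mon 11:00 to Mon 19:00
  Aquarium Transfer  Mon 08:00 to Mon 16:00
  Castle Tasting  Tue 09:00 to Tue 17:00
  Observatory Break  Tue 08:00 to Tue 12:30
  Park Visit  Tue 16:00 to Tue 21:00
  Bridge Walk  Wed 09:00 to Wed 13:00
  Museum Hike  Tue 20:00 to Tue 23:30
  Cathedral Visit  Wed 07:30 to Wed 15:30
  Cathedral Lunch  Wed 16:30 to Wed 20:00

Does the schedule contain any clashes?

Sorted by start: Aquarium Transfer, Bridge Tour, Observatory Break, Castle Tasting, Park Visit, Museum Hike, Cathedral Visit, Bridge Walk, Cathedral Lunch.
Bridge Tour starts before Aquarium Transfer ends → Aquarium Transfer and Bridge Tour overlap.
That's a conflict, so the schedule is not conflict-free.

Yes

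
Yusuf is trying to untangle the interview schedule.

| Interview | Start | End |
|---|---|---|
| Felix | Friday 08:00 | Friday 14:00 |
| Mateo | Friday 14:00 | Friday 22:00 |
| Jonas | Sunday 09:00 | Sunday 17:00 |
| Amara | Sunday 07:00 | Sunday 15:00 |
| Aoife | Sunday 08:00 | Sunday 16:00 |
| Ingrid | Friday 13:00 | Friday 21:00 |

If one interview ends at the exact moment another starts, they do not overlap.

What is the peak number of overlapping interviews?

3

Sort all start/end points and keep a running count:
Friday 08:00 start Felix → 1
Friday 13:00 start Ingrid → 2
Friday 14:00 end Felix → 1
Friday 14:00 start Mateo → 2
Friday 21:00 end Ingrid → 1
Friday 22:00 end Mateo → 0
Sunday 07:00 start Amara → 1
Sunday 08:00 start Aoife → 2
Sunday 09:00 start Jonas → 3
Sunday 15:00 end Amara → 2
Sunday 16:00 end Aoife → 1
Sunday 17:00 end Jonas → 0
Peak is 3, at Sunday 09:00 (Amara, Aoife, Jonas).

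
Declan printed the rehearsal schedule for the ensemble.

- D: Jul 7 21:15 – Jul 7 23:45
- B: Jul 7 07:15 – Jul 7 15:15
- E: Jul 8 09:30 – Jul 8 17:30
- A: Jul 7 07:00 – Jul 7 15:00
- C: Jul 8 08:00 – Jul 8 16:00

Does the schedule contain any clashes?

Two intervals overlap when each starts before the other ends.
Sorted by start: A, B, D, C, E.
B starts before A ends → A and B overlap.
That's a conflict, so the schedule is not conflict-free.

Yes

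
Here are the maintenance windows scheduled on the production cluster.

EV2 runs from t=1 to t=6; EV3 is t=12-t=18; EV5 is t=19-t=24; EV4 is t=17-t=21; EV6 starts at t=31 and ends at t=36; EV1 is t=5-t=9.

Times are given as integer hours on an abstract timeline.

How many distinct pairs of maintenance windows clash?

3

Sorted by start: EV2, EV1, EV3, EV4, EV5, EV6.
EV1 starts before EV2 ends → EV2 and EV1 overlap.
EV3 starts after EV2 ends, so nothing later overlaps EV2 either.
EV3 starts after EV1 ends, so nothing later overlaps EV1 either.
EV4 starts before EV3 ends → EV3 and EV4 overlap.
EV5 starts after EV3 ends, so nothing later overlaps EV3 either.
EV5 starts before EV4 ends → EV4 and EV5 overlap.
EV6 starts after EV4 ends.
EV6 starts after EV5 ends.
Overlapping pairs: EV1 & EV2, EV3 & EV4, EV4 & EV5 — 3 in total.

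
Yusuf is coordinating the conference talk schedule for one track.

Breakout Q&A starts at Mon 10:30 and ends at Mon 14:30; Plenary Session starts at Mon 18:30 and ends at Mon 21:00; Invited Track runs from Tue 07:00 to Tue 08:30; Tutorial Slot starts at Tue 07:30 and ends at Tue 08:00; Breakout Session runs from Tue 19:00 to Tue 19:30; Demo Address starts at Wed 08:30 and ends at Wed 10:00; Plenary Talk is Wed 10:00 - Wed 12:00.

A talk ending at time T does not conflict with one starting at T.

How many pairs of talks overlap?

Check each pair: they overlap iff neither finishes before the other starts.
Sorted by start: Breakout Q&A, Plenary Session, Invited Track, Tutorial Slot, Breakout Session, Demo Address, Plenary Talk.
Plenary Session starts after Breakout Q&A ends, so nothing later overlaps Breakout Q&A either.
Invited Track starts after Plenary Session ends, so nothing later overlaps Plenary Session either.
Tutorial Slot starts before Invited Track ends → Invited Track and Tutorial Slot overlap.
Breakout Session starts after Invited Track ends, so nothing later overlaps Invited Track either.
Breakout Session starts after Tutorial Slot ends, so nothing later overlaps Tutorial Slot either.
Demo Address starts after Breakout Session ends, so nothing later overlaps Breakout Session either.
Plenary Talk starts exactly when Demo Address ends (back-to-back, no overlap).
Overlapping pairs: Invited Track & Tutorial Slot — 1 in total.

1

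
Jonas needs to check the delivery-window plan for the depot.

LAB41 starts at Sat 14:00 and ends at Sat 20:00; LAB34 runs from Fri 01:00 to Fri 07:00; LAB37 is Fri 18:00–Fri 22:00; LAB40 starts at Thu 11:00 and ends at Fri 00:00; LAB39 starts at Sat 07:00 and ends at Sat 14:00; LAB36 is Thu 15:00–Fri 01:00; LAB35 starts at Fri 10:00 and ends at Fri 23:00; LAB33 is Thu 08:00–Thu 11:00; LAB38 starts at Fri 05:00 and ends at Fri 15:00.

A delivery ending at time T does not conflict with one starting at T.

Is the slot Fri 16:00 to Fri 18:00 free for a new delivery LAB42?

No — it overlaps LAB35

LAB33: ends Thu 11:00 at or before LAB42 starts Fri 16:00 → clear.
LAB40: ends Fri 00:00 at or before LAB42 starts Fri 16:00 → clear.
LAB36: ends Fri 01:00 at or before LAB42 starts Fri 16:00 → clear.
LAB34: ends Fri 07:00 at or before LAB42 starts Fri 16:00 → clear.
LAB38: ends Fri 15:00 at or before LAB42 starts Fri 16:00 → clear.
LAB35: starts Fri 10:00 before LAB42 ends Fri 18:00, and ends Fri 23:00 after LAB42 starts Fri 16:00 → overlap.
LAB37: starts Fri 18:00 at or after LAB42 ends Fri 18:00 → clear.
LAB39: starts Sat 07:00 at or after LAB42 ends Fri 18:00 → clear.
LAB41: starts Sat 14:00 at or after LAB42 ends Fri 18:00 → clear.
LAB42 overlaps LAB35.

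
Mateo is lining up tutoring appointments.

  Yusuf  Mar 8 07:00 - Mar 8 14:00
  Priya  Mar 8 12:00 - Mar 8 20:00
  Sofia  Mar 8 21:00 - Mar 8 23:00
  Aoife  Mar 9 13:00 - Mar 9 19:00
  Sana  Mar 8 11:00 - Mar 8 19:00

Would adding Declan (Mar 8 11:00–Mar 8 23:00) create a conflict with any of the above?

Yusuf: starts Mar 8 07:00 before Declan ends Mar 8 23:00, and ends Mar 8 14:00 after Declan starts Mar 8 11:00 → overlap.
Sana: starts Mar 8 11:00 before Declan ends Mar 8 23:00, and ends Mar 8 19:00 after Declan starts Mar 8 11:00 → overlap.
Priya: starts Mar 8 12:00 before Declan ends Mar 8 23:00, and ends Mar 8 20:00 after Declan starts Mar 8 11:00 → overlap.
Sofia: starts Mar 8 21:00 before Declan ends Mar 8 23:00, and ends Mar 8 23:00 after Declan starts Mar 8 11:00 → overlap.
Aoife: starts Mar 9 13:00 at or after Declan ends Mar 8 23:00 → clear.
Declan overlaps Yusuf, Priya, Sofia, Sana.

Yes — it overlaps Priya, Sana, Sofia, Yusuf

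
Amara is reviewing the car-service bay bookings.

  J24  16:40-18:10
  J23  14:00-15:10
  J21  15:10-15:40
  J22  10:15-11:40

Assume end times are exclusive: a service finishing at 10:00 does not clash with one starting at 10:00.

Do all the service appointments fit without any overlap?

Yes

Sorted by start: J22, J23, J21, J24.
J23 starts after J22 ends — done with J22.
J21 starts exactly when J23 ends (back-to-back, no overlap) — done with J23.
J24 starts after J21 ends.
Every pair is clear; the schedule has no overlaps.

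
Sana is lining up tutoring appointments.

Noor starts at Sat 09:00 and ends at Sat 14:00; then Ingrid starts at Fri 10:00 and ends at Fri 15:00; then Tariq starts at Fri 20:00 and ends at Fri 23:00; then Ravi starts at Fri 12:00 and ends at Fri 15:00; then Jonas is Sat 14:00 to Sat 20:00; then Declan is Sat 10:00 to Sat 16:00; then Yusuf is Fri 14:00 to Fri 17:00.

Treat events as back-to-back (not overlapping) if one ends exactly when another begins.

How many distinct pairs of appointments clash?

Sorted by start: Ingrid, Ravi, Yusuf, Tariq, Noor, Declan, Jonas.
Ravi starts before Ingrid ends → Ingrid and Ravi overlap.
Yusuf starts before Ingrid ends → Ingrid and Yusuf overlap.
Tariq starts after Ingrid ends, so nothing later overlaps Ingrid either.
Yusuf starts before Ravi ends → Ravi and Yusuf overlap.
Tariq starts after Ravi ends, so nothing later overlaps Ravi either.
Tariq starts after Yusuf ends, so nothing later overlaps Yusuf either.
Noor starts after Tariq ends, so nothing later overlaps Tariq either.
Declan starts before Noor ends → Noor and Declan overlap.
Jonas starts exactly when Noor ends (back-to-back, no overlap).
Jonas starts before Declan ends → Declan and Jonas overlap.
Overlapping pairs: Declan & Jonas, Declan & Noor, Ingrid & Ravi, Ingrid & Yusuf, Ravi & Yusuf — 5 in total.

5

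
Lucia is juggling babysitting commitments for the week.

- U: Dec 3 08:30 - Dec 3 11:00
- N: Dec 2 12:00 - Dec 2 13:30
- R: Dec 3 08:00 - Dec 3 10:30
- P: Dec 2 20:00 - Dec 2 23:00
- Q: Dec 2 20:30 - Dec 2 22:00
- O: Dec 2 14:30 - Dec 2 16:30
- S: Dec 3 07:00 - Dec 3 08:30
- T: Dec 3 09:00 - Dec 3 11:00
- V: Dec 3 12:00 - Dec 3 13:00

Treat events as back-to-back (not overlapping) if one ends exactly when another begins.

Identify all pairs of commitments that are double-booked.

Check each pair: they overlap iff neither finishes before the other starts.
Sorted by start: N, O, P, Q, S, R, U, T, V.
O starts after N ends, so N has no further overlaps.
P starts after O ends, so O has no further overlaps.
Q starts before P ends → P and Q overlap.
S starts after P ends, so P has no further overlaps.
S starts after Q ends, so Q has no further overlaps.
R starts before S ends → S and R overlap.
U starts exactly when S ends (back-to-back, no overlap), so S has no further overlaps.
U starts before R ends → R and U overlap.
T starts before R ends → R and T overlap.
V starts after R ends.
T starts before U ends → U and T overlap.
V starts after U ends.
V starts after T ends.

P & Q, R & S, R & T, R & U, T & U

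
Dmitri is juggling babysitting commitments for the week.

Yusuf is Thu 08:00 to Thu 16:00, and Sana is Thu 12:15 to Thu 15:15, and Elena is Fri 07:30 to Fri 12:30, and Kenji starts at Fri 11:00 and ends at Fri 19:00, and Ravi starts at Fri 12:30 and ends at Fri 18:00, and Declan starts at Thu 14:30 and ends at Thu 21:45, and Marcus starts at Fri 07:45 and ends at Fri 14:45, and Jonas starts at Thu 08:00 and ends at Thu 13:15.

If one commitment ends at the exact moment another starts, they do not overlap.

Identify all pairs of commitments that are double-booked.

Declan & Sana, Declan & Yusuf, Elena & Kenji, Elena & Marcus, Jonas & Sana, Jonas & Yusuf, Kenji & Marcus, Kenji & Ravi, Marcus & Ravi, Sana & Yusuf

Two intervals overlap when each starts before the other ends.
Sorted by start: Yusuf, Jonas, Sana, Declan, Elena, Marcus, Kenji, Ravi.
Jonas starts before Yusuf ends → Yusuf and Jonas overlap.
Sana starts before Yusuf ends → Yusuf and Sana overlap.
Declan starts before Yusuf ends → Yusuf and Declan overlap.
Elena starts after Yusuf ends; Yusuf is clear from here.
Sana starts before Jonas ends → Jonas and Sana overlap.
Declan starts after Jonas ends; Jonas is clear from here.
Declan starts before Sana ends → Sana and Declan overlap.
Elena starts after Sana ends; Sana is clear from here.
Elena starts after Declan ends; Declan is clear from here.
Marcus starts before Elena ends → Elena and Marcus overlap.
Kenji starts before Elena ends → Elena and Kenji overlap.
Ravi starts exactly when Elena ends (back-to-back, no overlap).
Kenji starts before Marcus ends → Marcus and Kenji overlap.
Ravi starts before Marcus ends → Marcus and Ravi overlap.
Ravi starts before Kenji ends → Kenji and Ravi overlap.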